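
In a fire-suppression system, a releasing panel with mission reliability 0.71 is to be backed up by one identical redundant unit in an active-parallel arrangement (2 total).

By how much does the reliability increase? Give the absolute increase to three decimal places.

R_before = 0.71
R_after = 1 − (1 − 0.71)^2 = 0.916
ΔR = 0.916 − 0.71 = 0.206

0.206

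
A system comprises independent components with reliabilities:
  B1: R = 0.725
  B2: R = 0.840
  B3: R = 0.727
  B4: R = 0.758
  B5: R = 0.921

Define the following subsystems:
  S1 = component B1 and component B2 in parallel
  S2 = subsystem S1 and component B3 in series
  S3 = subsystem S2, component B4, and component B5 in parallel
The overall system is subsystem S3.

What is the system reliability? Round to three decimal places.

Parallel (B1 and B2): 1 − (1 − 0.72500)(1 − 0.84000) = 0.95600
Series ([0.95600] and B3): 0.95600 × 0.72700 = 0.69501
Parallel ([0.69501], B4, and B5): 1 − (1 − 0.69501)(1 − 0.75800)(1 − 0.92100) = 0.994

0.994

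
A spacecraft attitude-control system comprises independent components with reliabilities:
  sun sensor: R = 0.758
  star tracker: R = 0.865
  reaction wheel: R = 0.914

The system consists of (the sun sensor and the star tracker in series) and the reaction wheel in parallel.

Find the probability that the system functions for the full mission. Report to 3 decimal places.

Series (sun sensor and star tracker): 0.75800 × 0.86500 = 0.65567
Parallel ([0.65567] and reaction wheel): 1 − (1 − 0.65567)(1 − 0.91400) = 0.970

0.970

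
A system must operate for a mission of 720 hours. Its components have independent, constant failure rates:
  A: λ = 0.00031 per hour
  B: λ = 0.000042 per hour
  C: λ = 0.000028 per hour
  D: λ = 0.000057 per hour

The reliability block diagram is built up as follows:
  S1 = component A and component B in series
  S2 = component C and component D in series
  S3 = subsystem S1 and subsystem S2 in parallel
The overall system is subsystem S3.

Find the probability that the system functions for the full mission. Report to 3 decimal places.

R(A) = exp(−0.00031 × 720) = 0.79995
R(B) = exp(−0.000042 × 720) = 0.97021
R(C) = exp(−0.000028 × 720) = 0.98004
R(D) = exp(−0.000057 × 720) = 0.95979
Series (A and B): 0.79995 × 0.97021 = 0.77612
Series (C and D): 0.98004 × 0.95979 = 0.94063
Parallel ([0.77612] and [0.94063]): 1 − (1 − 0.77612)(1 − 0.94063) = 0.987

0.987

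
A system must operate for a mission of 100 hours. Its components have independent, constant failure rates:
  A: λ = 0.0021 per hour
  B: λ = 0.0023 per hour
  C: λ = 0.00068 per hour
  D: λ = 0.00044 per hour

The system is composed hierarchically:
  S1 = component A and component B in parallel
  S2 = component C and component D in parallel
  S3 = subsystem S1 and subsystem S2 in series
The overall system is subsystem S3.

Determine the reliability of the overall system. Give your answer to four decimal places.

R(A) = exp(−0.0021 × 100) = 0.810584
R(B) = exp(−0.0023 × 100) = 0.794534
R(C) = exp(−0.00068 × 100) = 0.934260
R(D) = exp(−0.00044 × 100) = 0.956954
Parallel (A and B): 1 − (1 − 0.810584)(1 − 0.794534) = 0.961081
Parallel (C and D): 1 − (1 − 0.934260)(1 − 0.956954) = 0.997170
Series ([0.961081] and [0.997170]): 0.961081 × 0.997170 = 0.9584

0.9584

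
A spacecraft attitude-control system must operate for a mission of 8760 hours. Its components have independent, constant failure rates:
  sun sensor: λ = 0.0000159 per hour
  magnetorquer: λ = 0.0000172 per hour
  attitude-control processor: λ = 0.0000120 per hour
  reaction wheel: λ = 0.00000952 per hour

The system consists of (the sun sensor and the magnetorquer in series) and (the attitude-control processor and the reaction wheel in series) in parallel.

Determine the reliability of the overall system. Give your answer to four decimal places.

R(sun sensor) = exp(−0.0000159 × 8760) = 0.869981
R(magnetorquer) = exp(−0.0000172 × 8760) = 0.860130
R(attitude-control processor) = exp(−0.0000120 × 8760) = 0.900216
R(reaction wheel) = exp(−0.00000952 × 8760) = 0.919987
Series (sun sensor and magnetorquer): 0.869981 × 0.860130 = 0.748297
Series (attitude-control processor and reaction wheel): 0.900216 × 0.919987 = 0.828187
Parallel ([0.748297] and [0.828187]): 1 − (1 − 0.748297)(1 − 0.828187) = 0.9568

0.9568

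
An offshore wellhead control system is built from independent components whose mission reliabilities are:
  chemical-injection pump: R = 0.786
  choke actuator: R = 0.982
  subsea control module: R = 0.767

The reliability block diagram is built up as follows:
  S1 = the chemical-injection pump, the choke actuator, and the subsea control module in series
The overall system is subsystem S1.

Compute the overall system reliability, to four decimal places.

Series (chemical-injection pump, choke actuator, and subsea control module): 0.786000 × 0.982000 × 0.767000 = 0.5920

0.5920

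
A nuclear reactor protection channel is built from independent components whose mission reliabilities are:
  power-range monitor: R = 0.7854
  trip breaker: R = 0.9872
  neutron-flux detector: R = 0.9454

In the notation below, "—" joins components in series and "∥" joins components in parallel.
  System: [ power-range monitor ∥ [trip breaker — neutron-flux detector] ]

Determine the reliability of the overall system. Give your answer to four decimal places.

Series (trip breaker and neutron-flux detector): 0.987200 × 0.945400 = 0.933299
Parallel (power-range monitor and [0.933299]): 1 − (1 − 0.785400)(1 − 0.933299) = 0.9857

0.9857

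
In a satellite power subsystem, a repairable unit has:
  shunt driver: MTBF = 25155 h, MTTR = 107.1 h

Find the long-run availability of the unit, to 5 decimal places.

0.99576

A(shunt driver) = MTBF/(MTBF+MTTR) = 25155/(25155+107.1) = 0.99576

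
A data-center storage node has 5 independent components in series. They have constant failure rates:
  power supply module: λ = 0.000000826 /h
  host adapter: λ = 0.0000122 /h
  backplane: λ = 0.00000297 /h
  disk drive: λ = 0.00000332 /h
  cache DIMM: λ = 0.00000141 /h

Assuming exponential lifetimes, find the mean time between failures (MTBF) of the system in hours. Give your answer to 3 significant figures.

48200

Series of exponential components: λ_sys = Σ λ_i
λ_sys = 0.000000826 + 0.0000122 + 0.00000297 + 0.00000332 + 0.00000141 = 2.0726e-05 /h
MTBF = 1 / λ_sys = 48200 h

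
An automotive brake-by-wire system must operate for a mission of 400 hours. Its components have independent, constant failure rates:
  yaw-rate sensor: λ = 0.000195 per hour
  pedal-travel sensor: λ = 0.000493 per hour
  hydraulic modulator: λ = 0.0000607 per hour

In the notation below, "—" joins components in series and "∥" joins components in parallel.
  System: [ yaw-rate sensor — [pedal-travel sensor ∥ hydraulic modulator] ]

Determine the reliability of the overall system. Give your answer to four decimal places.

0.9210

R(yaw-rate sensor) = exp(−0.000195 × 400) = 0.924964
R(pedal-travel sensor) = exp(−0.000493 × 400) = 0.821026
R(hydraulic modulator) = exp(−0.0000607 × 400) = 0.976012
Parallel (pedal-travel sensor and hydraulic modulator): 1 − (1 − 0.821026)(1 − 0.976012) = 0.995707
Series (yaw-rate sensor and [0.995707]): 0.924964 × 0.995707 = 0.9210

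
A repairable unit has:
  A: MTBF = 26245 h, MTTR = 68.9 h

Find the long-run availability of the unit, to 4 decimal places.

A(A) = MTBF/(MTBF+MTTR) = 26245/(26245+68.9) = 0.9974

0.9974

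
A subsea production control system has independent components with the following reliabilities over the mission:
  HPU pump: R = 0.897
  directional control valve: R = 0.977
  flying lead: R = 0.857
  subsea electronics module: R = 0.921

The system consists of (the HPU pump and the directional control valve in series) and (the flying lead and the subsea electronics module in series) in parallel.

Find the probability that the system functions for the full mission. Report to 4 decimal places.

Series (HPU pump and directional control valve): 0.897000 × 0.977000 = 0.876369
Series (flying lead and subsea electronics module): 0.857000 × 0.921000 = 0.789297
Parallel ([0.876369] and [0.789297]): 1 − (1 − 0.876369)(1 − 0.789297) = 0.9740

0.9740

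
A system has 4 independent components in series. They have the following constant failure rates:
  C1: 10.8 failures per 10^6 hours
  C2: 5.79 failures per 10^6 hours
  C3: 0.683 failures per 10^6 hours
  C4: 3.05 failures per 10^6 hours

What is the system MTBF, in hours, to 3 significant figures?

49200

Series of exponential components: λ_sys = Σ λ_i
λ_sys = 0.0000108 + 0.00000579 + 0.000000683 + 0.00000305 = 2.0323e-05 /h
MTBF = 1 / λ_sys = 49200 h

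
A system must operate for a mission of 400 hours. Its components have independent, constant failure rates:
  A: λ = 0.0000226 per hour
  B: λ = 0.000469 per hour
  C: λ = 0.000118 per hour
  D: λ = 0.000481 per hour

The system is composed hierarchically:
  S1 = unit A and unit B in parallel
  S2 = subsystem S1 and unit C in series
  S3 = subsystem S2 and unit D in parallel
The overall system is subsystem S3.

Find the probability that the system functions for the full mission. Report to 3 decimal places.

R(A) = exp(−0.0000226 × 400) = 0.99100
R(B) = exp(−0.000469 × 400) = 0.82895
R(C) = exp(−0.000118 × 400) = 0.95390
R(D) = exp(−0.000481 × 400) = 0.82498
Parallel (A and B): 1 − (1 − 0.99100)(1 − 0.82895) = 0.99846
Series ([0.99846] and C): 0.99846 × 0.95390 = 0.95243
Parallel ([0.95243] and D): 1 − (1 − 0.95243)(1 − 0.82498) = 0.992

0.992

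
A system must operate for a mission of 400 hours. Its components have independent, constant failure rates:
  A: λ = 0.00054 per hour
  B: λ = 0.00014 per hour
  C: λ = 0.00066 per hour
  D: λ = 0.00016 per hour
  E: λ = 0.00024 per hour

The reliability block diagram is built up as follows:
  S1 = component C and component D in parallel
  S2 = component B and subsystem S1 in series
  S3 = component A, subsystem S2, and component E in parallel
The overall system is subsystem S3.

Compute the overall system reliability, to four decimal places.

0.9988

R(A) = exp(−0.00054 × 400) = 0.805735
R(B) = exp(−0.00014 × 400) = 0.945539
R(C) = exp(−0.00066 × 400) = 0.767974
R(D) = exp(−0.00016 × 400) = 0.938005
R(E) = exp(−0.00024 × 400) = 0.908464
Parallel (C and D): 1 − (1 − 0.767974)(1 − 0.938005) = 0.985616
Series (B and [0.985616]): 0.945539 × 0.985616 = 0.931938
Parallel (A, [0.931938], and E): 1 − (1 − 0.805735)(1 − 0.931938)(1 − 0.908464) = 0.9988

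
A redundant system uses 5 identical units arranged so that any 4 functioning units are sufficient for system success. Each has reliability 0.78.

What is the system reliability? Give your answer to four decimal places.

R = Σ_{i=4}^{5} C(5,i) p^i (1−p)^{5−i} with p = 0.78
C(5,4)·0.78^4·0.22^1 = 0.407166
C(5,5)·0.78^5·0.22^0 = 0.288717
Sum = 0.6959

0.6959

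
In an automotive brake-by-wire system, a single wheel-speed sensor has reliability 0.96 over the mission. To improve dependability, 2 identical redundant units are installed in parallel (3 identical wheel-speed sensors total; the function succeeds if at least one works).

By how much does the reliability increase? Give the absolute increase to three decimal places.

0.040

R_before = 0.96
R_after = 1 − (1 − 0.96)^3 = 1.000
ΔR = 1.000 − 0.96 = 0.040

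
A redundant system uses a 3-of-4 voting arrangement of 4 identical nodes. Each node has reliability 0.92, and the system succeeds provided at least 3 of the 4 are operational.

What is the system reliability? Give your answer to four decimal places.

0.9656

R = Σ_{i=3}^{4} C(4,i) p^i (1−p)^{4−i} with p = 0.92
C(4,3)·0.92^3·0.08^1 = 0.249180
C(4,4)·0.92^4·0.08^0 = 0.716393
Sum = 0.9656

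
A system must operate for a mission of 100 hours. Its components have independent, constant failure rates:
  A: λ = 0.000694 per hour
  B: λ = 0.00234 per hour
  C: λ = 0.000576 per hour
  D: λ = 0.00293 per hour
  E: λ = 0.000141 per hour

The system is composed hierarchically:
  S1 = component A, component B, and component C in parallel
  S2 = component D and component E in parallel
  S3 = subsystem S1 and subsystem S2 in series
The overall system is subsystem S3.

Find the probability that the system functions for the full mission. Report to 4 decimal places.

R(A) = exp(−0.000694 × 100) = 0.932953
R(B) = exp(−0.00234 × 100) = 0.791362
R(C) = exp(−0.000576 × 100) = 0.944027
R(D) = exp(−0.00293 × 100) = 0.746022
R(E) = exp(−0.000141 × 100) = 0.985999
Parallel (A, B, and C): 1 − (1 − 0.932953)(1 − 0.791362)(1 − 0.944027) = 0.999217
Parallel (D and E): 1 − (1 − 0.746022)(1 − 0.985999) = 0.996444
Series ([0.999217] and [0.996444]): 0.999217 × 0.996444 = 0.9957

0.9957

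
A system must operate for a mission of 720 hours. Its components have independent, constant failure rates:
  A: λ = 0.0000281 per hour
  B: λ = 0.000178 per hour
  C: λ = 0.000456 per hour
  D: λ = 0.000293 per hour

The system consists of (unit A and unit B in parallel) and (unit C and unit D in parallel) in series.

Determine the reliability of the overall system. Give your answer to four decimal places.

R(A) = exp(−0.0000281 × 720) = 0.979971
R(B) = exp(−0.000178 × 720) = 0.879713
R(C) = exp(−0.000456 × 720) = 0.720133
R(D) = exp(−0.000293 × 720) = 0.809806
Parallel (A and B): 1 − (1 − 0.979971)(1 − 0.879713) = 0.997591
Parallel (C and D): 1 − (1 − 0.720133)(1 − 0.809806) = 0.946771
Series ([0.997591] and [0.946771]): 0.997591 × 0.946771 = 0.9445

0.9445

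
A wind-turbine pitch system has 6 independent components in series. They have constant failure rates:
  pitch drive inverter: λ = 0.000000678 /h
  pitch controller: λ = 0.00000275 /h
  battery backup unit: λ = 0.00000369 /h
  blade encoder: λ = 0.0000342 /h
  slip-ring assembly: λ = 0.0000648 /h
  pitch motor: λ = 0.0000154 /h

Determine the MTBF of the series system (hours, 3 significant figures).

8230

Series of exponential components: λ_sys = Σ λ_i
λ_sys = 0.000000678 + 0.00000275 + 0.00000369 + 0.0000342 + 0.0000648 + 0.0000154 = 1.2152e-04 /h
MTBF = 1 / λ_sys = 8230 h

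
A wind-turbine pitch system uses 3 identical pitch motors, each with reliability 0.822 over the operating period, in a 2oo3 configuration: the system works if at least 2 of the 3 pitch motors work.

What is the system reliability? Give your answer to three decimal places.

R = Σ_{i=2}^{3} C(3,i) p^i (1−p)^{3−i} with p = 0.822
C(3,2)·0.822^2·0.178^1 = 0.36082
C(3,3)·0.822^3·0.178^0 = 0.55541
Sum = 0.916

0.916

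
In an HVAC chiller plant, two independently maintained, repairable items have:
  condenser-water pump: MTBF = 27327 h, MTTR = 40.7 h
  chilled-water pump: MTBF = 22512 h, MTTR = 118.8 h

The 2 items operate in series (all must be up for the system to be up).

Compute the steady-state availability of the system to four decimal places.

A(condenser-water pump) = MTBF/(MTBF+MTTR) = 27327/(27327+40.7) = 0.998513
A(chilled-water pump) = MTBF/(MTBF+MTTR) = 22512/(22512+118.8) = 0.994751
Series availability: 0.998513 × 0.994751 = 0.9933

0.9933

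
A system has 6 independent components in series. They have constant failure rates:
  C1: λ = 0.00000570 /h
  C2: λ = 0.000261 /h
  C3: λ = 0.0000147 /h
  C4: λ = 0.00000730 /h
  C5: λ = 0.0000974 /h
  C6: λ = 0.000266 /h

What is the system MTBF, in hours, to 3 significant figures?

Series of exponential components: λ_sys = Σ λ_i
λ_sys = 0.00000570 + 0.000261 + 0.0000147 + 0.00000730 + 0.0000974 + 0.000266 = 6.5210e-04 /h
MTBF = 1 / λ_sys = 1530 h

1530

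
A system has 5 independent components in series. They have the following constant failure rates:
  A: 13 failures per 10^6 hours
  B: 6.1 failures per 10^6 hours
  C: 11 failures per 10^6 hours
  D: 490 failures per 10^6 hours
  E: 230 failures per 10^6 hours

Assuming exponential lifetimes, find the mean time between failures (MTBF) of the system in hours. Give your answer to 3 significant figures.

1330

Series of exponential components: λ_sys = Σ λ_i
λ_sys = 0.000013 + 0.0000061 + 0.000011 + 0.00049 + 0.00023 = 7.5010e-04 /h
MTBF = 1 / λ_sys = 1330 h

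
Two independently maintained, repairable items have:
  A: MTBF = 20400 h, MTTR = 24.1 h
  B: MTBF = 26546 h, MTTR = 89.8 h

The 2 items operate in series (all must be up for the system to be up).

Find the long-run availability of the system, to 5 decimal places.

A(A) = MTBF/(MTBF+MTTR) = 20400/(20400+24.1) = 0.998820
A(B) = MTBF/(MTBF+MTTR) = 26546/(26546+89.8) = 0.996629
Series availability: 0.998820 × 0.996629 = 0.99545

0.99545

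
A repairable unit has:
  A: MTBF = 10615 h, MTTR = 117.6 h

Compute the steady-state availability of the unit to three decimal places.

A(A) = MTBF/(MTBF+MTTR) = 10615/(10615+117.6) = 0.989

0.989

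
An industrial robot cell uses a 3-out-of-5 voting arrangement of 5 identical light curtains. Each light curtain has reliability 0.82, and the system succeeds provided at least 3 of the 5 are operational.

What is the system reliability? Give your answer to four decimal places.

0.9563

R = Σ_{i=3}^{5} C(5,i) p^i (1−p)^{5−i} with p = 0.82
C(5,3)·0.82^3·0.18^2 = 0.178643
C(5,4)·0.82^4·0.18^1 = 0.406910
C(5,5)·0.82^5·0.18^0 = 0.370740
Sum = 0.9563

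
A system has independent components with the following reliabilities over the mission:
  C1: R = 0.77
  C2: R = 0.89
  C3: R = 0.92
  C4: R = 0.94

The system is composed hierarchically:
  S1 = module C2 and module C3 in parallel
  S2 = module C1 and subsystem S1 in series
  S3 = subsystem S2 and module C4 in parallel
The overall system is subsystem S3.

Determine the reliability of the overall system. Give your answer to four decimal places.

0.9858

Parallel (C2 and C3): 1 − (1 − 0.890000)(1 − 0.920000) = 0.991200
Series (C1 and [0.991200]): 0.770000 × 0.991200 = 0.763224
Parallel ([0.763224] and C4): 1 − (1 − 0.763224)(1 − 0.940000) = 0.9858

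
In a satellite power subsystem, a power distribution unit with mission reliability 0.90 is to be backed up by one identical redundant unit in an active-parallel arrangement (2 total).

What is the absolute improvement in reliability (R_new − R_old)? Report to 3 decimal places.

0.090

R_before = 0.90
R_after = 1 − (1 − 0.90)^2 = 0.990
ΔR = 0.990 − 0.90 = 0.090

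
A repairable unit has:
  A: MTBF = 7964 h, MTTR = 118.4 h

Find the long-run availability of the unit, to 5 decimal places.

A(A) = MTBF/(MTBF+MTTR) = 7964/(7964+118.4) = 0.98535

0.98535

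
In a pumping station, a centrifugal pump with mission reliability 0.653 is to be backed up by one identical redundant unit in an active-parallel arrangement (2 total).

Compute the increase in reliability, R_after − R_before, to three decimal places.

0.227

R_before = 0.653
R_after = 1 − (1 − 0.653)^2 = 0.880
ΔR = 0.880 − 0.653 = 0.227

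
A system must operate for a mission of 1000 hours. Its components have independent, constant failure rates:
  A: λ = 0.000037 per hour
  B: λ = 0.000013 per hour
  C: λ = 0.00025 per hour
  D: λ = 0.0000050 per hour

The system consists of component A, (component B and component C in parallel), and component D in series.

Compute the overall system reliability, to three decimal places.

0.956

R(A) = exp(−0.000037 × 1000) = 0.96368
R(B) = exp(−0.000013 × 1000) = 0.98708
R(C) = exp(−0.00025 × 1000) = 0.77880
R(D) = exp(−0.0000050 × 1000) = 0.99501
Parallel (B and C): 1 − (1 − 0.98708)(1 − 0.77880) = 0.99714
Series (A, [0.99714], and D): 0.96368 × 0.99714 × 0.99501 = 0.956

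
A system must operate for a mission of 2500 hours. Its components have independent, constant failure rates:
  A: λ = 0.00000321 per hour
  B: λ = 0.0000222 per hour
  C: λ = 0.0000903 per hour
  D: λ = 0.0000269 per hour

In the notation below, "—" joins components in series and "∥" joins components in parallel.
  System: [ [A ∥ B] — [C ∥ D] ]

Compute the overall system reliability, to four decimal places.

R(A) = exp(−0.00000321 × 2500) = 0.992007
R(B) = exp(−0.0000222 × 2500) = 0.946012
R(C) = exp(−0.0000903 × 2500) = 0.797918
R(D) = exp(−0.0000269 × 2500) = 0.934961
Parallel (A and B): 1 − (1 − 0.992007)(1 − 0.946012) = 0.999568
Parallel (C and D): 1 − (1 − 0.797918)(1 − 0.934961) = 0.986857
Series ([0.999568] and [0.986857]): 0.999568 × 0.986857 = 0.9864

0.9864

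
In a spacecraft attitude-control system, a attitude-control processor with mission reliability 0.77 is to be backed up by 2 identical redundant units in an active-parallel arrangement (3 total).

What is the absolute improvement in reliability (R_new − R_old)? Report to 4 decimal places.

0.2178

R_before = 0.77
R_after = 1 − (1 − 0.77)^3 = 0.9878
ΔR = 0.9878 − 0.77 = 0.2178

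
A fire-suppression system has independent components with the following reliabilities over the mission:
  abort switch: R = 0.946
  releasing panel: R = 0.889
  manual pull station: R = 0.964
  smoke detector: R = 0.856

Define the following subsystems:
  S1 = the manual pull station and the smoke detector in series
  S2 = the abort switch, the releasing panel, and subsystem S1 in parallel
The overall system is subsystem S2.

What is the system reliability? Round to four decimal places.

Series (manual pull station and smoke detector): 0.964000 × 0.856000 = 0.825184
Parallel (abort switch, releasing panel, and [0.825184]): 1 − (1 − 0.946000)(1 − 0.889000)(1 − 0.825184) = 0.9990

0.9990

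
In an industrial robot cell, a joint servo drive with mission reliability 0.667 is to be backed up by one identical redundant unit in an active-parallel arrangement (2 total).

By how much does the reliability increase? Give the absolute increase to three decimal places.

R_before = 0.667
R_after = 1 − (1 − 0.667)^2 = 0.889
ΔR = 0.889 − 0.667 = 0.222

0.222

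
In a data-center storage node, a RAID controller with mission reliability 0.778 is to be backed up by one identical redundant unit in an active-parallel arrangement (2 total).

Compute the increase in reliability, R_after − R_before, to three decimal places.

0.173

R_before = 0.778
R_after = 1 − (1 − 0.778)^2 = 0.951
ΔR = 0.951 − 0.778 = 0.173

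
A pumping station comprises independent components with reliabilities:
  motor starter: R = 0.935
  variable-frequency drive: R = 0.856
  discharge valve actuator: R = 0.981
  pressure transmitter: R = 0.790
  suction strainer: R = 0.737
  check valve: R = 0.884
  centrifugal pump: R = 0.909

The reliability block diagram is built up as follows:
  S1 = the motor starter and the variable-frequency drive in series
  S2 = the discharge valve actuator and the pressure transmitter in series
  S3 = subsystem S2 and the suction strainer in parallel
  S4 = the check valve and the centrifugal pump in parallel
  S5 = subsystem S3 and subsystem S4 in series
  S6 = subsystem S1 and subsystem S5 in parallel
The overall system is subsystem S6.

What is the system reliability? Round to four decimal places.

0.9862

Series (motor starter and variable-frequency drive): 0.935000 × 0.856000 = 0.800360
Series (discharge valve actuator and pressure transmitter): 0.981000 × 0.790000 = 0.774990
Parallel ([0.774990] and suction strainer): 1 − (1 − 0.774990)(1 − 0.737000) = 0.940822
Parallel (check valve and centrifugal pump): 1 − (1 − 0.884000)(1 − 0.909000) = 0.989444
Series ([0.940822] and [0.989444]): 0.940822 × 0.989444 = 0.930891
Parallel ([0.800360] and [0.930891]): 1 − (1 − 0.800360)(1 − 0.930891) = 0.9862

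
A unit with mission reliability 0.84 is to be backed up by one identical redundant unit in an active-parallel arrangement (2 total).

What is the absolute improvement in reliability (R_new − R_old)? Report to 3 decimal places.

0.134

R_before = 0.84
R_after = 1 − (1 − 0.84)^2 = 0.974
ΔR = 0.974 − 0.84 = 0.134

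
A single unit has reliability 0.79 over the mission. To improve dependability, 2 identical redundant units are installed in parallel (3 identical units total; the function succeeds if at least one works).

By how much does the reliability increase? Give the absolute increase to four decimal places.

0.2007

R_before = 0.79
R_after = 1 − (1 − 0.79)^3 = 0.9907
ΔR = 0.9907 − 0.79 = 0.2007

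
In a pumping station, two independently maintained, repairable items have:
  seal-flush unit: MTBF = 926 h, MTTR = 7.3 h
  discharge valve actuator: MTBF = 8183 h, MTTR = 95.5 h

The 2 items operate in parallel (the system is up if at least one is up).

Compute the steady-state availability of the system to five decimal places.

0.99991

A(seal-flush unit) = MTBF/(MTBF+MTTR) = 926/(926+7.3) = 0.992178
A(discharge valve actuator) = MTBF/(MTBF+MTTR) = 8183/(8183+95.5) = 0.988464
Parallel availability: 1 − (1 − 0.992178)(1 − 0.988464) = 0.99991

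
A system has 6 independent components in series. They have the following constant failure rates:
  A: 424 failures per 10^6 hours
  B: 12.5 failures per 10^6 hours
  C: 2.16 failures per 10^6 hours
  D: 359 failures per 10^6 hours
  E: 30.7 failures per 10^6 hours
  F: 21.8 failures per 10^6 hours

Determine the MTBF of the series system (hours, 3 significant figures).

1180

Series of exponential components: λ_sys = Σ λ_i
λ_sys = 0.000424 + 0.0000125 + 0.00000216 + 0.000359 + 0.0000307 + 0.0000218 = 8.5016e-04 /h
MTBF = 1 / λ_sys = 1180 h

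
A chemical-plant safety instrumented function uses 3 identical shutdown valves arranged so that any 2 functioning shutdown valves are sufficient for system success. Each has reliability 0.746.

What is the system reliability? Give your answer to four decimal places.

R = Σ_{i=2}^{3} C(3,i) p^i (1−p)^{3−i} with p = 0.746
C(3,2)·0.746^2·0.254^1 = 0.424065
C(3,3)·0.746^3·0.254^0 = 0.415161
Sum = 0.8392

0.8392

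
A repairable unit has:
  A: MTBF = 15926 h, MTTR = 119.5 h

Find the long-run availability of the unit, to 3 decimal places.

0.993

A(A) = MTBF/(MTBF+MTTR) = 15926/(15926+119.5) = 0.993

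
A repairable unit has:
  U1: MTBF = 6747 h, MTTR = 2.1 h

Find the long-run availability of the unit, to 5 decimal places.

0.99969

A(U1) = MTBF/(MTBF+MTTR) = 6747/(6747+2.1) = 0.99969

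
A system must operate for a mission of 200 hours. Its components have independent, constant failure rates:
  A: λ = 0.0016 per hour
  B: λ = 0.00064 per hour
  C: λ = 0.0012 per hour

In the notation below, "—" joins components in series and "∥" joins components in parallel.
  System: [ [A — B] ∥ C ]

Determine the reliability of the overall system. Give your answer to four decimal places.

0.9230

R(A) = exp(−0.0016 × 200) = 0.726149
R(B) = exp(−0.00064 × 200) = 0.879853
R(C) = exp(−0.0012 × 200) = 0.786628
Series (A and B): 0.726149 × 0.879853 = 0.638904
Parallel ([0.638904] and C): 1 − (1 − 0.638904)(1 − 0.786628) = 0.9230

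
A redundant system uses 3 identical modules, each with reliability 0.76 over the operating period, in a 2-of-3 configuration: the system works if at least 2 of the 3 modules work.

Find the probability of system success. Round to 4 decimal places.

0.8548

R = Σ_{i=2}^{3} C(3,i) p^i (1−p)^{3−i} with p = 0.76
C(3,2)·0.76^2·0.24^1 = 0.415872
C(3,3)·0.76^3·0.24^0 = 0.438976
Sum = 0.8548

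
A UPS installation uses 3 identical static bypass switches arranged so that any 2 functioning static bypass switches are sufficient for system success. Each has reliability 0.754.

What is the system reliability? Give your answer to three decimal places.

R = Σ_{i=2}^{3} C(3,i) p^i (1−p)^{3−i} with p = 0.754
C(3,2)·0.754^2·0.246^1 = 0.41956
C(3,3)·0.754^3·0.246^0 = 0.42866
Sum = 0.848

0.848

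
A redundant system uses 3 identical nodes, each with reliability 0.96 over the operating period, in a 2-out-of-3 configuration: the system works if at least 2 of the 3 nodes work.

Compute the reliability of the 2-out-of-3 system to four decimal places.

0.9953

R = Σ_{i=2}^{3} C(3,i) p^i (1−p)^{3−i} with p = 0.96
C(3,2)·0.96^2·0.04^1 = 0.110592
C(3,3)·0.96^3·0.04^0 = 0.884736
Sum = 0.9953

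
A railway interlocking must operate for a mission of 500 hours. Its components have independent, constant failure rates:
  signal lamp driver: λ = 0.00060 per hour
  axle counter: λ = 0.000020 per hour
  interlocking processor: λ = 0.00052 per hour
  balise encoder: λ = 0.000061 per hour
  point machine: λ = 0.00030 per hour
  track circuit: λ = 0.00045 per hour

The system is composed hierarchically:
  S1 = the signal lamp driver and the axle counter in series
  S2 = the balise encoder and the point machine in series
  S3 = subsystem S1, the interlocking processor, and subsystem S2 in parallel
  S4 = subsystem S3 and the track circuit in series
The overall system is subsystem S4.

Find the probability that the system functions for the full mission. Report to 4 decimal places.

0.7905

R(signal lamp driver) = exp(−0.00060 × 500) = 0.740818
R(axle counter) = exp(−0.000020 × 500) = 0.990050
R(interlocking processor) = exp(−0.00052 × 500) = 0.771052
R(balise encoder) = exp(−0.000061 × 500) = 0.969960
R(point machine) = exp(−0.00030 × 500) = 0.860708
R(track circuit) = exp(−0.00045 × 500) = 0.798516
Series (signal lamp driver and axle counter): 0.740818 × 0.990050 = 0.733447
Series (balise encoder and point machine): 0.969960 × 0.860708 = 0.834852
Parallel ([0.733447], interlocking processor, and [0.834852]): 1 − (1 − 0.733447)(1 − 0.771052)(1 − 0.834852) = 0.989922
Series ([0.989922] and track circuit): 0.989922 × 0.798516 = 0.7905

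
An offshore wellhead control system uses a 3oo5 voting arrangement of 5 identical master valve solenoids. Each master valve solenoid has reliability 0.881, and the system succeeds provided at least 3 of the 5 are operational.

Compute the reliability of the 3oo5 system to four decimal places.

0.9860

R = Σ_{i=3}^{5} C(5,i) p^i (1−p)^{5−i} with p = 0.881
C(5,3)·0.881^3·0.119^2 = 0.096833
C(5,4)·0.881^4·0.119^1 = 0.358443
C(5,5)·0.881^5·0.119^0 = 0.530737
Sum = 0.9860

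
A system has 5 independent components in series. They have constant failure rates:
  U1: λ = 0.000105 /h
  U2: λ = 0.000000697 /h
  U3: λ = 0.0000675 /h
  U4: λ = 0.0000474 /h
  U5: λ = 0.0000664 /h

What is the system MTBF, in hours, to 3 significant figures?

Series of exponential components: λ_sys = Σ λ_i
λ_sys = 0.000105 + 0.000000697 + 0.0000675 + 0.0000474 + 0.0000664 = 2.8700e-04 /h
MTBF = 1 / λ_sys = 3480 h

3480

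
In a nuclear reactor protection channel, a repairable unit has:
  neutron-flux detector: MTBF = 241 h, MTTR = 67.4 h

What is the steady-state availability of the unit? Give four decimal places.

A(neutron-flux detector) = MTBF/(MTBF+MTTR) = 241/(241+67.4) = 0.7815

0.7815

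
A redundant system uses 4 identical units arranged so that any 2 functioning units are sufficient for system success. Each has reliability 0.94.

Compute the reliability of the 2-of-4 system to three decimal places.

0.999

R = Σ_{i=2}^{4} C(4,i) p^i (1−p)^{4−i} with p = 0.94
C(4,2)·0.94^2·0.06^2 = 0.01909
C(4,3)·0.94^3·0.06^1 = 0.19934
C(4,4)·0.94^4·0.06^0 = 0.78075
Sum = 0.999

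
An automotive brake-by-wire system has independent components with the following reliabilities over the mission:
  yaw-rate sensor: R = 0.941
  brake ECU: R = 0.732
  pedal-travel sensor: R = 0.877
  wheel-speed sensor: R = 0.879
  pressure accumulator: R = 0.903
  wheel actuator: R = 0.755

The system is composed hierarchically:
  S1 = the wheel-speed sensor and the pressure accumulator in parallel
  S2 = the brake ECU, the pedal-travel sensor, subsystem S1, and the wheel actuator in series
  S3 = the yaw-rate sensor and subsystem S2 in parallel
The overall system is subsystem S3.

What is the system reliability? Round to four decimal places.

Parallel (wheel-speed sensor and pressure accumulator): 1 − (1 − 0.879000)(1 − 0.903000) = 0.988263
Series (brake ECU, pedal-travel sensor, [0.988263], and wheel actuator): 0.732000 × 0.877000 × 0.988263 × 0.755000 = 0.478994
Parallel (yaw-rate sensor and [0.478994]): 1 − (1 − 0.941000)(1 − 0.478994) = 0.9693

0.9693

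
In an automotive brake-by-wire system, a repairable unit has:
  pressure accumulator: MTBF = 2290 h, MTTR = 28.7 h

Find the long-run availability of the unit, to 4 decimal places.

A(pressure accumulator) = MTBF/(MTBF+MTTR) = 2290/(2290+28.7) = 0.9876

0.9876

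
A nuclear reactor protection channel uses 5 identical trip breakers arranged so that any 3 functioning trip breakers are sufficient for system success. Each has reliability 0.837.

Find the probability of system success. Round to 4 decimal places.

0.9666

R = Σ_{i=3}^{5} C(5,i) p^i (1−p)^{5−i} with p = 0.837
C(5,3)·0.837^3·0.163^2 = 0.155794
C(5,4)·0.837^4·0.163^1 = 0.399999
C(5,5)·0.837^5·0.163^0 = 0.410797
Sum = 0.9666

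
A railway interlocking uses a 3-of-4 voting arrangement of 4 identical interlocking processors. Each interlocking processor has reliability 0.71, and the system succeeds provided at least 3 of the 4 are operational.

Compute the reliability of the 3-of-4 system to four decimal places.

0.6693

R = Σ_{i=3}^{4} C(4,i) p^i (1−p)^{4−i} with p = 0.71
C(4,3)·0.71^3·0.29^1 = 0.415177
C(4,4)·0.71^4·0.29^0 = 0.254117
Sum = 0.6693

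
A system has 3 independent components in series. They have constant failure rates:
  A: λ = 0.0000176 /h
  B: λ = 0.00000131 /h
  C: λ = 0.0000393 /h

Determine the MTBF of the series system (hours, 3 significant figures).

Series of exponential components: λ_sys = Σ λ_i
λ_sys = 0.0000176 + 0.00000131 + 0.0000393 = 5.8210e-05 /h
MTBF = 1 / λ_sys = 17200 h

17200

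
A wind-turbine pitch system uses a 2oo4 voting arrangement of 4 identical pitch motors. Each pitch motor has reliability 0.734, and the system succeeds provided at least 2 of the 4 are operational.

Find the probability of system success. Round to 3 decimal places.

R = Σ_{i=2}^{4} C(4,i) p^i (1−p)^{4−i} with p = 0.734
C(4,2)·0.734^2·0.266^2 = 0.22872
C(4,3)·0.734^3·0.266^1 = 0.42076
C(4,4)·0.734^4·0.266^0 = 0.29026
Sum = 0.940

0.940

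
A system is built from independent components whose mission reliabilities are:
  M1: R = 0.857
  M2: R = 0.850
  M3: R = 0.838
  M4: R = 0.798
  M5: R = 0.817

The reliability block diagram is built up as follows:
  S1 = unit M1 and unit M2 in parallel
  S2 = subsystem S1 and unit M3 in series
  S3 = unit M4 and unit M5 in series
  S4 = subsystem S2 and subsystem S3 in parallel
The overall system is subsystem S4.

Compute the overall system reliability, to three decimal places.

Parallel (M1 and M2): 1 − (1 − 0.85700)(1 − 0.85000) = 0.97855
Series ([0.97855] and M3): 0.97855 × 0.83800 = 0.82002
Series (M4 and M5): 0.79800 × 0.81700 = 0.65197
Parallel ([0.82002] and [0.65197]): 1 − (1 − 0.82002)(1 − 0.65197) = 0.937

0.937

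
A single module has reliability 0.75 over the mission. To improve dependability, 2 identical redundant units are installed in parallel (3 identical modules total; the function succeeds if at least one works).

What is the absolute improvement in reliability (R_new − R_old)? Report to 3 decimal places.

0.234

R_before = 0.75
R_after = 1 − (1 − 0.75)^3 = 0.984
ΔR = 0.984 − 0.75 = 0.234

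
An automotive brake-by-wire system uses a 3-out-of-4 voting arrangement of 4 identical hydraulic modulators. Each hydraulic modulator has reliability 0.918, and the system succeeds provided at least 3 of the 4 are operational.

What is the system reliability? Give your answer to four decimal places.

0.9639

R = Σ_{i=3}^{4} C(4,i) p^i (1−p)^{4−i} with p = 0.918
C(4,3)·0.918^3·0.082^1 = 0.253748
C(4,4)·0.918^4·0.082^0 = 0.710184
Sum = 0.9639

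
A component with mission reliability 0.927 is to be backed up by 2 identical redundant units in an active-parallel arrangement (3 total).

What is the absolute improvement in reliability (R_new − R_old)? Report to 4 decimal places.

R_before = 0.927
R_after = 1 − (1 − 0.927)^3 = 0.9996
ΔR = 0.9996 − 0.927 = 0.0726

0.0726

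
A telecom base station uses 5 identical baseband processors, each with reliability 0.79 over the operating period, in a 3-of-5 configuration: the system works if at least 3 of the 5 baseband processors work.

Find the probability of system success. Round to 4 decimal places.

R = Σ_{i=3}^{5} C(5,i) p^i (1−p)^{5−i} with p = 0.79
C(5,3)·0.79^3·0.21^2 = 0.217430
C(5,4)·0.79^4·0.21^1 = 0.408976
C(5,5)·0.79^5·0.21^0 = 0.307706
Sum = 0.9341

0.9341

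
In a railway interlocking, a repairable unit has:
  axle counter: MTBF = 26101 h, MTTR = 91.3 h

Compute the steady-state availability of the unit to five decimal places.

0.99651

A(axle counter) = MTBF/(MTBF+MTTR) = 26101/(26101+91.3) = 0.99651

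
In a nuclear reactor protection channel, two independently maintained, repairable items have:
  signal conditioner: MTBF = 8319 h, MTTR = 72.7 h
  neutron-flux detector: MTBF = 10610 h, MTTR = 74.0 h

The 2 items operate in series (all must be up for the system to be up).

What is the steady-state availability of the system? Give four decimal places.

A(signal conditioner) = MTBF/(MTBF+MTTR) = 8319/(8319+72.7) = 0.991337
A(neutron-flux detector) = MTBF/(MTBF+MTTR) = 10610/(10610+74.0) = 0.993074
Series availability: 0.991337 × 0.993074 = 0.9845

0.9845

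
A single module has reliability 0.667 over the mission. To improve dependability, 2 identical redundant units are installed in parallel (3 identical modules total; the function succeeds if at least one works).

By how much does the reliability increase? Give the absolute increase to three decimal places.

0.296

R_before = 0.667
R_after = 1 − (1 − 0.667)^3 = 0.963
ΔR = 0.963 − 0.667 = 0.296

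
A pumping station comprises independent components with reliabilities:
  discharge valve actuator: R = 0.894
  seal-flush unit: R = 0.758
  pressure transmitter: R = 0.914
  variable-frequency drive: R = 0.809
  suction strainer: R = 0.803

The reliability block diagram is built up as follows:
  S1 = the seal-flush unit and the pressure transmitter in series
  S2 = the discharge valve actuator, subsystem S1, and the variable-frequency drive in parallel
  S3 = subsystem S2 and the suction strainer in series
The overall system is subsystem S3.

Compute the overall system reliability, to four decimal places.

0.7980

Series (seal-flush unit and pressure transmitter): 0.758000 × 0.914000 = 0.692812
Parallel (discharge valve actuator, [0.692812], and variable-frequency drive): 1 − (1 − 0.894000)(1 − 0.692812)(1 − 0.809000) = 0.993781
Series ([0.993781] and suction strainer): 0.993781 × 0.803000 = 0.7980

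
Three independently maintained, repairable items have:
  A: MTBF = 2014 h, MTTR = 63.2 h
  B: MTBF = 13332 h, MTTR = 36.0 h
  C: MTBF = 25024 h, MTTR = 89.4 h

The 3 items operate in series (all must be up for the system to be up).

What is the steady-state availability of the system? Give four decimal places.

0.9635

A(A) = MTBF/(MTBF+MTTR) = 2014/(2014+63.2) = 0.969574
A(B) = MTBF/(MTBF+MTTR) = 13332/(13332+36.0) = 0.997307
A(C) = MTBF/(MTBF+MTTR) = 25024/(25024+89.4) = 0.996440
Series availability: 0.969574 × 0.997307 × 0.996440 = 0.9635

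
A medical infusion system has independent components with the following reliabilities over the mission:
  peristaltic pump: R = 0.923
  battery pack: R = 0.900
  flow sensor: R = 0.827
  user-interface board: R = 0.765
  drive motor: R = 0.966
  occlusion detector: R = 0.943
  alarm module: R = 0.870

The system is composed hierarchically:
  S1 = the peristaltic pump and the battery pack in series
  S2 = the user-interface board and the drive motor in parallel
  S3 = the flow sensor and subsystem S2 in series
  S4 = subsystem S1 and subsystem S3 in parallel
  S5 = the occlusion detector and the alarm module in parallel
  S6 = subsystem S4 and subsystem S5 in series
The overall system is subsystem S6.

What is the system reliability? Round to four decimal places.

0.9624

Series (peristaltic pump and battery pack): 0.923000 × 0.900000 = 0.830700
Parallel (user-interface board and drive motor): 1 − (1 − 0.765000)(1 − 0.966000) = 0.992010
Series (flow sensor and [0.992010]): 0.827000 × 0.992010 = 0.820392
Parallel ([0.830700] and [0.820392]): 1 − (1 − 0.830700)(1 − 0.820392) = 0.969592
Parallel (occlusion detector and alarm module): 1 − (1 − 0.943000)(1 − 0.870000) = 0.992590
Series ([0.969592] and [0.992590]): 0.969592 × 0.992590 = 0.9624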